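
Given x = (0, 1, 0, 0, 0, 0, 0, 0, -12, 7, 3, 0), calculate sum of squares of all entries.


Non-zero entries: [(1, 1), (8, -12), (9, 7), (10, 3)]
Squares: [1, 144, 49, 9]
||x||_2^2 = sum = 203.

203


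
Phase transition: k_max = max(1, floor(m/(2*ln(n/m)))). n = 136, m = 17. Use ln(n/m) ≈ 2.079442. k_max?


n/m = 136/17 = 8.
ln(n/m) ≈ 2.079442.
2*ln(n/m) ≈ 4.158884.
m/(2*ln(n/m)) ≈ 17/4.158884 ≈ 4.0876.
floor = 4.
k_max = max(1, 4) = 4.

4


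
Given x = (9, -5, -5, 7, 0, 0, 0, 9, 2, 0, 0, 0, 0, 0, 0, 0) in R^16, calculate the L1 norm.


Non-zero entries: [(0, 9), (1, -5), (2, -5), (3, 7), (7, 9), (8, 2)]
Absolute values: [9, 5, 5, 7, 9, 2]
||x||_1 = sum = 37.

37


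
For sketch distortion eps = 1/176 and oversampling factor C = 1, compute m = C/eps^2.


1/eps = 176.
(1/eps)^2 = 30976.
m = 1*30976 = 30976.

30976


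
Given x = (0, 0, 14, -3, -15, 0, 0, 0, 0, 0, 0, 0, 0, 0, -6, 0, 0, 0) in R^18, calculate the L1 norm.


Non-zero entries: [(2, 14), (3, -3), (4, -15), (14, -6)]
Absolute values: [14, 3, 15, 6]
||x||_1 = sum = 38.

38


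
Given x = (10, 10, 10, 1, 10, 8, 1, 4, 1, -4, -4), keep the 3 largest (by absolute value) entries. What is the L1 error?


Sorted |x_i| descending: [10, 10, 10, 10, 8, 4, 4, 4, 1, 1, 1]
Keep top 3: [10, 10, 10]
Tail entries: [10, 8, 4, 4, 4, 1, 1, 1]
L1 error = sum of tail = 33.

33


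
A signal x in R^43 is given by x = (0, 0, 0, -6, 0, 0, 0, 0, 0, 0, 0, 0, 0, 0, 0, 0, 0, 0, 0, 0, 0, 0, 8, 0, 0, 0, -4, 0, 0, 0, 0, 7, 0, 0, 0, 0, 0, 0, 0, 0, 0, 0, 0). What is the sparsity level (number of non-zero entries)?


Non-zero positions: [3, 22, 26, 31].
Sparsity = 4.

4


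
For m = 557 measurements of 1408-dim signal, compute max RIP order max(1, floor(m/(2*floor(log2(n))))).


floor(log2(1408)) = 10.
2*10 = 20.
m/(2*floor(log2(n))) = 557/20 ≈ 27.85.
floor = 27.
k = max(1, 27) = 27.

27


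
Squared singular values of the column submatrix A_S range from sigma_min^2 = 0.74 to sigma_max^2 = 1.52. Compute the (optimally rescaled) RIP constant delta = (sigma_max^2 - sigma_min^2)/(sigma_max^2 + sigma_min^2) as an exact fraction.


lambda_max - lambda_min = 1.52 - 0.74 = 0.78.
lambda_max + lambda_min = 1.52 + 0.74 = 2.26.
delta = 0.78/2.26 = 78/226 = 39/113.

39/113


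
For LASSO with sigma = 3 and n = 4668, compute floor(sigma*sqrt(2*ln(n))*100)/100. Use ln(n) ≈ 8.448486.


ln(4668) ≈ 8.448486.
2*ln(n) ≈ 16.896972.
sqrt(2*ln(n)) ≈ sqrt(16.896972) ≈ 4.110593.
lambda ≈ 3*4.110593 = 12.331779.
floor(lambda*100)/100 = 12.33.

12.33


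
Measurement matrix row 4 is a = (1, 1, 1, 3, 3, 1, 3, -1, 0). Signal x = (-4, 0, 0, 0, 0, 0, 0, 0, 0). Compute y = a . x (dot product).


Non-zero terms: ['1*-4']
Products: [-4]
y = sum = -4.

-4


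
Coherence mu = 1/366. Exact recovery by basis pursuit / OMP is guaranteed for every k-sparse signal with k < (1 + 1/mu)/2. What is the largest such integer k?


1/mu = 366.
1 + 1/mu = 367.
(1 + 1/mu)/2 = 183.5 is not an integer, so k_max = floor(183.5) = 183.

183


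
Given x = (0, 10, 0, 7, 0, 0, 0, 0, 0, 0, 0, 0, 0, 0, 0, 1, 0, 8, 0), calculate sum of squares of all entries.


Non-zero entries: [(1, 10), (3, 7), (15, 1), (17, 8)]
Squares: [100, 49, 1, 64]
||x||_2^2 = sum = 214.

214


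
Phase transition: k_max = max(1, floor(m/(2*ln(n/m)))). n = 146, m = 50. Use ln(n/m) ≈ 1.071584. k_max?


n/m = 146/50 = 73/25.
ln(n/m) ≈ 1.071584.
2*ln(n/m) ≈ 2.143168.
m/(2*ln(n/m)) ≈ 50/2.143168 ≈ 23.3299.
floor = 23.
k_max = max(1, 23) = 23.

23


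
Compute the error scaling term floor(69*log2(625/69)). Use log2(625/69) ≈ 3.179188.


log2(n/k) = log2(625/69) ≈ 3.179188.
k*log2(n/k) ≈ 69*3.179188 = 219.363972.
floor(219.363972) = 219.

219


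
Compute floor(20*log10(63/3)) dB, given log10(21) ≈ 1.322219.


||x||/||e|| = 63/3 = 21.
log10(21) ≈ 1.322219.
20*log10(||x||/||e||) ≈ 20*1.322219 = 26.44438.
floor(26.44438) = 26.

26


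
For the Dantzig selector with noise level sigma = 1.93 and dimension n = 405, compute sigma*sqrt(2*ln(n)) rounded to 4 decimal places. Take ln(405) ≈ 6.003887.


ln(405) ≈ 6.003887.
2*ln(n) ≈ 12.007774.
sqrt(2*ln(n)) ≈ sqrt(12.007774) ≈ 3.465224.
threshold ≈ 1.93*3.465224 = 6.68788232 ≈ 6.6879.

6.6879


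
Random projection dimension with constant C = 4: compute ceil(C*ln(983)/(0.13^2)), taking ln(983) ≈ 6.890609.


ln(983) ≈ 6.890609.
eps^2 = 0.13^2 = 0.0169.
C*ln(N)/eps^2 ≈ 4*6.890609/0.0169 ≈ 1630.9134.
m = ceil(1630.9134) = 1631.

1631


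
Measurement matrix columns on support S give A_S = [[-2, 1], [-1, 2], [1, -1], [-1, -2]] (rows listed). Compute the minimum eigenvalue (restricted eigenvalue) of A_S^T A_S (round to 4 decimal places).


A_S^T A_S = [[7, -3], [-3, 10]].
trace = 17.
det = 61.
disc = trace^2 - 4*det = 289 - 4*61 = 45.
sqrt(45) ≈ 6.708204.
lam_min = (17 - sqrt(45))/2 ≈ (17 - 6.708204)/2 = 5.145898 ≈ 5.1459.

5.1459


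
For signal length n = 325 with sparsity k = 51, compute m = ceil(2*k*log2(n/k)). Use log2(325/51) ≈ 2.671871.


log2(n/k) = log2(325/51) ≈ 2.671871.
2*k*log2(n/k) ≈ 2*51*2.671871 = 272.530842.
m = ceil(272.530842) = 273.

273


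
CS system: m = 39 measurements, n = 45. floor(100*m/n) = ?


100*m/n = 100*39/45 ≈ 86.6667.
floor = 86.

86


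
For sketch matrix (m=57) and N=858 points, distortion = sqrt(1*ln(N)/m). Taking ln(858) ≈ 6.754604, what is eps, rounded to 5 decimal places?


ln(858) ≈ 6.754604.
1*ln(N)/m ≈ 1*6.754604/57 ≈ 0.11850182.
eps = sqrt(0.11850182) ≈ 0.3442409 ≈ 0.34424.

0.34424


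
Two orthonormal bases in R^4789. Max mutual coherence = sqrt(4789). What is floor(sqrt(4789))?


69^2 = 4761 <= 4789 < 4900 = 70^2, so 69 <= sqrt(4789) < 70.
floor(sqrt(4789)) = 69.

69


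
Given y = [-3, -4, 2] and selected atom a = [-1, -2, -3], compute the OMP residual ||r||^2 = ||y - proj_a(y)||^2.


a^T a = 14.
a^T y = 5.
coeff = 5/14 = 5/14.
||r||^2 = 381/14.

381/14


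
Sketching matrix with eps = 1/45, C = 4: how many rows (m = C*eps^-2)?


1/eps = 45.
(1/eps)^2 = 2025.
m = 4*2025 = 8100.

8100


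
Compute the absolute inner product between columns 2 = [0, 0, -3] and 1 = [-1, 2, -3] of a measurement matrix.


Inner product: 0*-1 + 0*2 + -3*-3
Products: [0, 0, 9]
Sum = 9.
|dot| = 9.

9


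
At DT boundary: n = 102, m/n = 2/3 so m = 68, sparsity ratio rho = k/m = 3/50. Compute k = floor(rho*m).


m = 2/3*102 = 68.
rho = 3/50.
rho*m = 3/50*68 = 4.08.
k = floor(4.08) = 4.

4


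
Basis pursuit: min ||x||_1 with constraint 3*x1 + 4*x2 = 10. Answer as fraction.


Axis intercepts:
  x1 = 10/3, x2 = 0: L1 = 10/3
  x1 = 0, x2 = 5/2: L1 = 5/2
x* = (0, 5/2)
||x*||_1 = 5/2.

5/2


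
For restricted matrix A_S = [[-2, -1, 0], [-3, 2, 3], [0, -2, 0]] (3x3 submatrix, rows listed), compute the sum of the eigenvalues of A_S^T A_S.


Sum of eigenvalues of A_S^T A_S = trace(A_S^T A_S) = sum of squared column norms of A_S.
A_S^T A_S diagonal: [13, 9, 9].
trace = 13 + 9 + 9 = 31.

31


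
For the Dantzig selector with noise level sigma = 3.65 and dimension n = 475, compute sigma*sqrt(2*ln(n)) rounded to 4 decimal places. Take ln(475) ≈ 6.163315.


ln(475) ≈ 6.163315.
2*ln(n) ≈ 12.32663.
sqrt(2*ln(n)) ≈ sqrt(12.32663) ≈ 3.51093.
threshold ≈ 3.65*3.51093 = 12.8148945 ≈ 12.8149.

12.8149


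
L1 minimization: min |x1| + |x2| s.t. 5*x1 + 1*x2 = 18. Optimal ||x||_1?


Axis intercepts:
  x1 = 18/5, x2 = 0: L1 = 18/5
  x1 = 0, x2 = 18: L1 = 18
x* = (18/5, 0)
||x*||_1 = 18/5.

18/5


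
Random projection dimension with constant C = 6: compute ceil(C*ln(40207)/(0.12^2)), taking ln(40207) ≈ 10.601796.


ln(40207) ≈ 10.601796.
eps^2 = 0.12^2 = 0.0144.
C*ln(N)/eps^2 ≈ 6*10.601796/0.0144 ≈ 4417.415.
m = ceil(4417.415) = 4418.

4418


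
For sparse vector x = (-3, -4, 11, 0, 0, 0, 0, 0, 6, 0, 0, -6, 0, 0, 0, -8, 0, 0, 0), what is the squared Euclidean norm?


Non-zero entries: [(0, -3), (1, -4), (2, 11), (8, 6), (11, -6), (15, -8)]
Squares: [9, 16, 121, 36, 36, 64]
||x||_2^2 = sum = 282.

282


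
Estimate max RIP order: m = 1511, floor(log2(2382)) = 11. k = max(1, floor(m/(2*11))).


floor(log2(2382)) = 11.
2*11 = 22.
m/(2*floor(log2(n))) = 1511/22 ≈ 68.6818.
floor = 68.
k = max(1, 68) = 68.

68


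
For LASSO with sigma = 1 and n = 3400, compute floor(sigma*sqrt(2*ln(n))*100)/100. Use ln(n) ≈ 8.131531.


ln(3400) ≈ 8.131531.
2*ln(n) ≈ 16.263062.
sqrt(2*ln(n)) ≈ sqrt(16.263062) ≈ 4.032749.
lambda ≈ 1*4.032749 = 4.032749.
floor(lambda*100)/100 = 4.03.

4.03


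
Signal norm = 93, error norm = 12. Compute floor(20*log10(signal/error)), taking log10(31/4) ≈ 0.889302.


||x||/||e|| = 93/12 = 31/4.
log10(31/4) ≈ 0.889302.
20*log10(||x||/||e||) ≈ 20*0.889302 = 17.78604.
floor(17.78604) = 17.

17


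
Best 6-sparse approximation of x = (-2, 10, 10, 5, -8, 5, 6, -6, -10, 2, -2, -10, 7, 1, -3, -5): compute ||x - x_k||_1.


Sorted |x_i| descending: [10, 10, 10, 10, 8, 7, 6, 6, 5, 5, 5, 3, 2, 2, 2, 1]
Keep top 6: [10, 10, 10, 10, 8, 7]
Tail entries: [6, 6, 5, 5, 5, 3, 2, 2, 2, 1]
L1 error = sum of tail = 37.

37


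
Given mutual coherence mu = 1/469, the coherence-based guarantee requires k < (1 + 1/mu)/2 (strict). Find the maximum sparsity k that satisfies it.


1/mu = 469.
1 + 1/mu = 470.
(1 + 1/mu)/2 = 235 is an integer and the inequality is strict, so k_max = 235 - 1 = 234.

234


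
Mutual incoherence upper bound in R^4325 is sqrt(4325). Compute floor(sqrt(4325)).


65^2 = 4225 <= 4325 < 4356 = 66^2, so 65 <= sqrt(4325) < 66.
floor(sqrt(4325)) = 65.

65


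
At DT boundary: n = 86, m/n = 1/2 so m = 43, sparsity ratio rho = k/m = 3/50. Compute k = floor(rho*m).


m = 1/2*86 = 43.
rho = 3/50.
rho*m = 3/50*43 = 2.58.
k = floor(2.58) = 2.

2


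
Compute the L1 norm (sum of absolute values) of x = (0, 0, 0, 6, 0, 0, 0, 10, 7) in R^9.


Non-zero entries: [(3, 6), (7, 10), (8, 7)]
Absolute values: [6, 10, 7]
||x||_1 = sum = 23.

23


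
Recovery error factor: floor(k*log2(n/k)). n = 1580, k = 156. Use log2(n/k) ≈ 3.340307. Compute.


log2(n/k) = log2(1580/156) ≈ 3.340307.
k*log2(n/k) ≈ 156*3.340307 = 521.087892.
floor(521.087892) = 521.

521


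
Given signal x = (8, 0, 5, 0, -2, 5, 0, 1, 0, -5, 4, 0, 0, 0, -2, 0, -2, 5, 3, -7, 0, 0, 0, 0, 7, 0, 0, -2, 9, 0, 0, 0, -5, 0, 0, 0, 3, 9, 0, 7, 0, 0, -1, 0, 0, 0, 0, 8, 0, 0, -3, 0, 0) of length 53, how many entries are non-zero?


Non-zero positions: [0, 2, 4, 5, 7, 9, 10, 14, 16, 17, 18, 19, 24, 27, 28, 32, 36, 37, 39, 42, 47, 50].
Sparsity = 22.

22


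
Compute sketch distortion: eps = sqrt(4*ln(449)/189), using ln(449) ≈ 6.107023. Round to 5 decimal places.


ln(449) ≈ 6.107023.
4*ln(N)/m ≈ 4*6.107023/189 ≈ 0.12924916.
eps = sqrt(0.12924916) ≈ 0.3595124 ≈ 0.35951.

0.35951


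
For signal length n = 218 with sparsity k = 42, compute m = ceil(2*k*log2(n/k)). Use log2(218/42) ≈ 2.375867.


log2(n/k) = log2(218/42) ≈ 2.375867.
2*k*log2(n/k) ≈ 2*42*2.375867 = 199.572828.
m = ceil(199.572828) = 200.

200


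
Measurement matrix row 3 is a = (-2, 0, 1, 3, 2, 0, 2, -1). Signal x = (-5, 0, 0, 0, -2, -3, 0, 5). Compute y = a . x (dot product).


Non-zero terms: ['-2*-5', '2*-2', '0*-3', '-1*5']
Products: [10, -4, 0, -5]
y = sum = 1.

1


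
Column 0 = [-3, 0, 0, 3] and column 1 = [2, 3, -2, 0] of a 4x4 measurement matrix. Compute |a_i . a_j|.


Inner product: -3*2 + 0*3 + 0*-2 + 3*0
Products: [-6, 0, 0, 0]
Sum = -6.
|dot| = 6.

6


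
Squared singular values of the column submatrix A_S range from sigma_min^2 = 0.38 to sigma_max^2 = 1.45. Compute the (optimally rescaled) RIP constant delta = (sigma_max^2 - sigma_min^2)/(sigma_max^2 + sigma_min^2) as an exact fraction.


lambda_max - lambda_min = 1.45 - 0.38 = 1.07.
lambda_max + lambda_min = 1.45 + 0.38 = 1.83.
delta = 1.07/1.83 = 107/183.

107/183


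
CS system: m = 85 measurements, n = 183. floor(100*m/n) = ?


100*m/n = 100*85/183 ≈ 46.4481.
floor = 46.

46


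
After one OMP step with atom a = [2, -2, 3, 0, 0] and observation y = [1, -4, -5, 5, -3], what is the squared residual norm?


a^T a = 17.
a^T y = -5.
coeff = -5/17 = -5/17.
||r||^2 = 1267/17.

1267/17


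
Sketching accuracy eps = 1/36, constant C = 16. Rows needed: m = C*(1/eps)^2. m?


1/eps = 36.
(1/eps)^2 = 1296.
m = 16*1296 = 20736.

20736


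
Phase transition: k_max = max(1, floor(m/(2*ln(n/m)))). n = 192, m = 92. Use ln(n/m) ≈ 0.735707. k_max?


n/m = 192/92 = 48/23.
ln(n/m) ≈ 0.735707.
2*ln(n/m) ≈ 1.471414.
m/(2*ln(n/m)) ≈ 92/1.471414 ≈ 62.5249.
floor = 62.
k_max = max(1, 62) = 62.

62


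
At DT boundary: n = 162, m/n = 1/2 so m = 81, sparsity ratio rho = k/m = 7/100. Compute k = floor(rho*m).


m = 1/2*162 = 81.
rho = 7/100.
rho*m = 7/100*81 = 5.67.
k = floor(5.67) = 5.

5


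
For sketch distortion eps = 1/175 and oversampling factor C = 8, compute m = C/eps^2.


1/eps = 175.
(1/eps)^2 = 30625.
m = 8*30625 = 245000.

245000


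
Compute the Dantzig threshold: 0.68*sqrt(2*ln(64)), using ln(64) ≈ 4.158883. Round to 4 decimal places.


ln(64) ≈ 4.158883.
2*ln(n) ≈ 8.317766.
sqrt(2*ln(n)) ≈ sqrt(8.317766) ≈ 2.884054.
threshold ≈ 0.68*2.884054 = 1.96115672 ≈ 1.9612.

1.9612


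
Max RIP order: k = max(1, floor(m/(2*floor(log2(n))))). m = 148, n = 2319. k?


floor(log2(2319)) = 11.
2*11 = 22.
m/(2*floor(log2(n))) = 148/22 ≈ 6.7273.
floor = 6.
k = max(1, 6) = 6.

6


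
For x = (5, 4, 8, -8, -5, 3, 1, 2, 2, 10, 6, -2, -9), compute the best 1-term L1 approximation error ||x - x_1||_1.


Sorted |x_i| descending: [10, 9, 8, 8, 6, 5, 5, 4, 3, 2, 2, 2, 1]
Keep top 1: [10]
Tail entries: [9, 8, 8, 6, 5, 5, 4, 3, 2, 2, 2, 1]
L1 error = sum of tail = 55.

55


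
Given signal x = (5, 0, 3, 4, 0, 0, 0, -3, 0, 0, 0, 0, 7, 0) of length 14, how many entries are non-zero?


Non-zero positions: [0, 2, 3, 7, 12].
Sparsity = 5.

5


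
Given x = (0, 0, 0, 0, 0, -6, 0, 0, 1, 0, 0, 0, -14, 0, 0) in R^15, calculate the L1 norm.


Non-zero entries: [(5, -6), (8, 1), (12, -14)]
Absolute values: [6, 1, 14]
||x||_1 = sum = 21.

21


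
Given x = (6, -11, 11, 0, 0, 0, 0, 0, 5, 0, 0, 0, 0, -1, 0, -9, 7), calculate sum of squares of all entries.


Non-zero entries: [(0, 6), (1, -11), (2, 11), (8, 5), (13, -1), (15, -9), (16, 7)]
Squares: [36, 121, 121, 25, 1, 81, 49]
||x||_2^2 = sum = 434.

434


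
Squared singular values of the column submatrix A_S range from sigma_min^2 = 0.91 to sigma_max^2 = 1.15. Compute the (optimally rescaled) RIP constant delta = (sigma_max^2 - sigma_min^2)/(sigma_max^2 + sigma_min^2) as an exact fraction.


lambda_max - lambda_min = 1.15 - 0.91 = 0.24.
lambda_max + lambda_min = 1.15 + 0.91 = 2.06.
delta = 0.24/2.06 = 24/206 = 12/103.

12/103


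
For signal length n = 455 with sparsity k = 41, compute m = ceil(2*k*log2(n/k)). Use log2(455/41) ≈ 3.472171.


log2(n/k) = log2(455/41) ≈ 3.472171.
2*k*log2(n/k) ≈ 2*41*3.472171 = 284.718022.
m = ceil(284.718022) = 285.

285


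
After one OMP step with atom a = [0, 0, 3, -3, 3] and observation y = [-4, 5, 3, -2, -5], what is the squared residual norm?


a^T a = 27.
a^T y = 0.
coeff = 0/27 = 0.
||r||^2 = 79.

79


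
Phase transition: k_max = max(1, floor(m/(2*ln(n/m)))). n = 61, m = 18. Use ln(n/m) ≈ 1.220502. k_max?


n/m = 61/18.
ln(n/m) ≈ 1.220502.
2*ln(n/m) ≈ 2.441004.
m/(2*ln(n/m)) ≈ 18/2.441004 ≈ 7.374.
floor = 7.
k_max = max(1, 7) = 7.

7


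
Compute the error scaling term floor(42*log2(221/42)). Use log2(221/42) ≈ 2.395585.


log2(n/k) = log2(221/42) ≈ 2.395585.
k*log2(n/k) ≈ 42*2.395585 = 100.61457.
floor(100.61457) = 100.

100


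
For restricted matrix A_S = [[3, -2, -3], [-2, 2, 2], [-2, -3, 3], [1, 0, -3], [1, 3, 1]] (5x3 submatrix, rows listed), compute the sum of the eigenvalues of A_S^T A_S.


Sum of eigenvalues of A_S^T A_S = trace(A_S^T A_S) = sum of squared column norms of A_S.
A_S^T A_S diagonal: [19, 26, 32].
trace = 19 + 26 + 32 = 77.

77


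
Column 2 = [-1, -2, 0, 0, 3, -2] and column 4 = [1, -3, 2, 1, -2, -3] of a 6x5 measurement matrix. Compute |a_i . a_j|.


Inner product: -1*1 + -2*-3 + 0*2 + 0*1 + 3*-2 + -2*-3
Products: [-1, 6, 0, 0, -6, 6]
Sum = 5.
|dot| = 5.

5


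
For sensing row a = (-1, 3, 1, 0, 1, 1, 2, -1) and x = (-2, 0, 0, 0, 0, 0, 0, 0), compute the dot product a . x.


Non-zero terms: ['-1*-2']
Products: [2]
y = sum = 2.

2


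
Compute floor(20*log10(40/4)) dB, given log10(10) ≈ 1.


||x||/||e|| = 40/4 = 10.
log10(10) ≈ 1.
20*log10(||x||/||e||) ≈ 20*1 = 20.
floor(20) = 20.

20


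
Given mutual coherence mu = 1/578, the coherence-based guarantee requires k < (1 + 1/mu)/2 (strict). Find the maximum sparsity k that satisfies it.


1/mu = 578.
1 + 1/mu = 579.
(1 + 1/mu)/2 = 289.5 is not an integer, so k_max = floor(289.5) = 289.

289


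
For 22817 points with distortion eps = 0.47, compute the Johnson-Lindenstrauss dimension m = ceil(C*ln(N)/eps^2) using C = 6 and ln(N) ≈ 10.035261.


ln(22817) ≈ 10.035261.
eps^2 = 0.47^2 = 0.2209.
C*ln(N)/eps^2 ≈ 6*10.035261/0.2209 ≈ 272.5739.
m = ceil(272.5739) = 273.

273


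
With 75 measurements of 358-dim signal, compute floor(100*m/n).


100*m/n = 100*75/358 ≈ 20.9497.
floor = 20.

20


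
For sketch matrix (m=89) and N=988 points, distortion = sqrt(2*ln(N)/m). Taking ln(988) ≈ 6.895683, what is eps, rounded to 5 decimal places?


ln(988) ≈ 6.895683.
2*ln(N)/m ≈ 2*6.895683/89 ≈ 0.15495917.
eps = sqrt(0.15495917) ≈ 0.3936485 ≈ 0.39365.

0.39365


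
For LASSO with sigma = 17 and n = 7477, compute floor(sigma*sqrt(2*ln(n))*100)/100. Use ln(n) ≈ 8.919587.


ln(7477) ≈ 8.919587.
2*ln(n) ≈ 17.839174.
sqrt(2*ln(n)) ≈ sqrt(17.839174) ≈ 4.223645.
lambda ≈ 17*4.223645 = 71.801965.
floor(lambda*100)/100 = 71.80.

71.80


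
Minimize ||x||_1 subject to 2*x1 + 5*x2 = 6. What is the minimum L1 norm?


Axis intercepts:
  x1 = 3, x2 = 0: L1 = 3
  x1 = 0, x2 = 6/5: L1 = 6/5
x* = (0, 6/5)
||x*||_1 = 6/5.

6/5


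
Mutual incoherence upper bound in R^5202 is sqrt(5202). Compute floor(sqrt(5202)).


72^2 = 5184 <= 5202 < 5329 = 73^2, so 72 <= sqrt(5202) < 73.
floor(sqrt(5202)) = 72.

72


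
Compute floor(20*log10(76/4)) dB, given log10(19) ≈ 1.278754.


||x||/||e|| = 76/4 = 19.
log10(19) ≈ 1.278754.
20*log10(||x||/||e||) ≈ 20*1.278754 = 25.57508.
floor(25.57508) = 25.

25


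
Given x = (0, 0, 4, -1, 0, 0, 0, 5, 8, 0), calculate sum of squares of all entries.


Non-zero entries: [(2, 4), (3, -1), (7, 5), (8, 8)]
Squares: [16, 1, 25, 64]
||x||_2^2 = sum = 106.

106


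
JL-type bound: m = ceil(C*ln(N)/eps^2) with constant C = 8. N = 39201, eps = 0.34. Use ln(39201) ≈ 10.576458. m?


ln(39201) ≈ 10.576458.
eps^2 = 0.34^2 = 0.1156.
C*ln(N)/eps^2 ≈ 8*10.576458/0.1156 ≈ 731.9348.
m = ceil(731.9348) = 732.

732


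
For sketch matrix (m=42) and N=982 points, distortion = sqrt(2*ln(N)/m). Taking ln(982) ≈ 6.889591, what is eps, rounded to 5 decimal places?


ln(982) ≈ 6.889591.
2*ln(N)/m ≈ 2*6.889591/42 ≈ 0.32807576.
eps = sqrt(0.32807576) ≈ 0.572779 ≈ 0.57278.

0.57278


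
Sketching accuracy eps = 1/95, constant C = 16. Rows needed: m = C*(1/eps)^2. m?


1/eps = 95.
(1/eps)^2 = 9025.
m = 16*9025 = 144400.

144400


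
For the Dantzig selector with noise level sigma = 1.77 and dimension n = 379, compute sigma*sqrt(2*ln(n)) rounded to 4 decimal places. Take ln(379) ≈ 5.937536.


ln(379) ≈ 5.937536.
2*ln(n) ≈ 11.875072.
sqrt(2*ln(n)) ≈ sqrt(11.875072) ≈ 3.446023.
threshold ≈ 1.77*3.446023 = 6.09946071 ≈ 6.0995.

6.0995


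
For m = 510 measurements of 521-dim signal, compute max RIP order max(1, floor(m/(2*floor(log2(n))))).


floor(log2(521)) = 9.
2*9 = 18.
m/(2*floor(log2(n))) = 510/18 ≈ 28.3333.
floor = 28.
k = max(1, 28) = 28.

28


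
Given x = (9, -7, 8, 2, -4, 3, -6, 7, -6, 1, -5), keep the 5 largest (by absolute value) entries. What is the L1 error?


Sorted |x_i| descending: [9, 8, 7, 7, 6, 6, 5, 4, 3, 2, 1]
Keep top 5: [9, 8, 7, 7, 6]
Tail entries: [6, 5, 4, 3, 2, 1]
L1 error = sum of tail = 21.

21


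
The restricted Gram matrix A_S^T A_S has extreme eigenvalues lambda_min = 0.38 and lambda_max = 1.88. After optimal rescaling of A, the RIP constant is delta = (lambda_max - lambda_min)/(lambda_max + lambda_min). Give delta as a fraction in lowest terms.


lambda_max - lambda_min = 1.88 - 0.38 = 1.50.
lambda_max + lambda_min = 1.88 + 0.38 = 2.26.
delta = 1.50/2.26 = 150/226 = 75/113.

75/113


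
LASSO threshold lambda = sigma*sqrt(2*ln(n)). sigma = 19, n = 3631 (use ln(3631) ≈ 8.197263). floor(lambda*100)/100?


ln(3631) ≈ 8.197263.
2*ln(n) ≈ 16.394526.
sqrt(2*ln(n)) ≈ sqrt(16.394526) ≈ 4.049015.
lambda ≈ 19*4.049015 = 76.931285.
floor(lambda*100)/100 = 76.93.

76.93


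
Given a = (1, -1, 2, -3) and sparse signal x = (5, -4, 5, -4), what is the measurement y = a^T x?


Non-zero terms: ['1*5', '-1*-4', '2*5', '-3*-4']
Products: [5, 4, 10, 12]
y = sum = 31.

31


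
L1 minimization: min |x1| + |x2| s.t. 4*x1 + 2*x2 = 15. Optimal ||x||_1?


Axis intercepts:
  x1 = 15/4, x2 = 0: L1 = 15/4
  x1 = 0, x2 = 15/2: L1 = 15/2
x* = (15/4, 0)
||x*||_1 = 15/4.

15/4


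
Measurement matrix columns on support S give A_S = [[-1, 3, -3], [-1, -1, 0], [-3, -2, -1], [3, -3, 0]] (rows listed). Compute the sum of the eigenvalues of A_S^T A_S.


Sum of eigenvalues of A_S^T A_S = trace(A_S^T A_S) = sum of squared column norms of A_S.
A_S^T A_S diagonal: [20, 23, 10].
trace = 20 + 23 + 10 = 53.

53


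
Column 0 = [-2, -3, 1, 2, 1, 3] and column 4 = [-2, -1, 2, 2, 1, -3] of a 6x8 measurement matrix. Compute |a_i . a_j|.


Inner product: -2*-2 + -3*-1 + 1*2 + 2*2 + 1*1 + 3*-3
Products: [4, 3, 2, 4, 1, -9]
Sum = 5.
|dot| = 5.

5


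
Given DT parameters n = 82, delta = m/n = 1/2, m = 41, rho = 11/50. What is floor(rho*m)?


m = 1/2*82 = 41.
rho = 11/50.
rho*m = 11/50*41 = 9.02.
k = floor(9.02) = 9.

9


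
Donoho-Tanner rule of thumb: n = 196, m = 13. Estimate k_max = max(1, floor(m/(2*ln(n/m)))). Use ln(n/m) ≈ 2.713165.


n/m = 196/13.
ln(n/m) ≈ 2.713165.
2*ln(n/m) ≈ 5.42633.
m/(2*ln(n/m)) ≈ 13/5.42633 ≈ 2.3957.
floor = 2.
k_max = max(1, 2) = 2.

2


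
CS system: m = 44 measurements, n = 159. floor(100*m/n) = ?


100*m/n = 100*44/159 ≈ 27.673.
floor = 27.

27


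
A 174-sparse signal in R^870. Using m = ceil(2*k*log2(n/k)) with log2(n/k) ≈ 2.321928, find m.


log2(n/k) = log2(870/174) ≈ 2.321928.
2*k*log2(n/k) ≈ 2*174*2.321928 = 808.030944.
m = ceil(808.030944) = 809.

809


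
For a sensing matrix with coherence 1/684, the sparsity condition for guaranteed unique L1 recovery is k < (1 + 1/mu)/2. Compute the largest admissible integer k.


1/mu = 684.
1 + 1/mu = 685.
(1 + 1/mu)/2 = 342.5 is not an integer, so k_max = floor(342.5) = 342.

342


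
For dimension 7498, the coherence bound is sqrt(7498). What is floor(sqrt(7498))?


86^2 = 7396 <= 7498 < 7569 = 87^2, so 86 <= sqrt(7498) < 87.
floor(sqrt(7498)) = 86.

86


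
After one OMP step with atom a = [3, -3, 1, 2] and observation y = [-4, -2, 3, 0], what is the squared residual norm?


a^T a = 23.
a^T y = -3.
coeff = -3/23 = -3/23.
||r||^2 = 658/23.

658/23


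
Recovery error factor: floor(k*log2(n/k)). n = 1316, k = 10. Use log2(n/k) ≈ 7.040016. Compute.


log2(n/k) = log2(1316/10) ≈ 7.040016.
k*log2(n/k) ≈ 10*7.040016 = 70.40016.
floor(70.40016) = 70.

70


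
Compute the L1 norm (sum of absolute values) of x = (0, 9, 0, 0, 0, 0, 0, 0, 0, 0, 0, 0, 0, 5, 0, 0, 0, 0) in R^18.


Non-zero entries: [(1, 9), (13, 5)]
Absolute values: [9, 5]
||x||_1 = sum = 14.

14


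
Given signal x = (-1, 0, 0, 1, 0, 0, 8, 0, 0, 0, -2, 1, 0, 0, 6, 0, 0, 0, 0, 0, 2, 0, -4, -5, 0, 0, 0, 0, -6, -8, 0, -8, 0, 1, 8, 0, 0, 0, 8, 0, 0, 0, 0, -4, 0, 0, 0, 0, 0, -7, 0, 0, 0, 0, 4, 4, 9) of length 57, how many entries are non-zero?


Non-zero positions: [0, 3, 6, 10, 11, 14, 20, 22, 23, 28, 29, 31, 33, 34, 38, 43, 49, 54, 55, 56].
Sparsity = 20.

20


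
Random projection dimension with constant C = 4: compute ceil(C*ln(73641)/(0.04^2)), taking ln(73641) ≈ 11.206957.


ln(73641) ≈ 11.206957.
eps^2 = 0.04^2 = 0.0016.
C*ln(N)/eps^2 ≈ 4*11.206957/0.0016 ≈ 28017.3925.
m = ceil(28017.3925) = 28018.

28018


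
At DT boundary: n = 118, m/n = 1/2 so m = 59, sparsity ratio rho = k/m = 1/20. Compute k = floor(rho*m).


m = 1/2*118 = 59.
rho = 1/20.
rho*m = 1/20*59 = 2.95.
k = floor(2.95) = 2.

2


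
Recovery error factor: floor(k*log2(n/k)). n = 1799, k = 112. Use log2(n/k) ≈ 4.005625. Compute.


log2(n/k) = log2(1799/112) ≈ 4.005625.
k*log2(n/k) ≈ 112*4.005625 = 448.63.
floor(448.63) = 448.

448


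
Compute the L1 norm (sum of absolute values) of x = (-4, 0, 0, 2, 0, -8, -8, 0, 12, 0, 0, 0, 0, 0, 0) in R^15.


Non-zero entries: [(0, -4), (3, 2), (5, -8), (6, -8), (8, 12)]
Absolute values: [4, 2, 8, 8, 12]
||x||_1 = sum = 34.

34


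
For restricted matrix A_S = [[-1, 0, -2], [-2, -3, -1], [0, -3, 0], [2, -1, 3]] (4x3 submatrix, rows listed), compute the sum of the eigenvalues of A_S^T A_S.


Sum of eigenvalues of A_S^T A_S = trace(A_S^T A_S) = sum of squared column norms of A_S.
A_S^T A_S diagonal: [9, 19, 14].
trace = 9 + 19 + 14 = 42.

42


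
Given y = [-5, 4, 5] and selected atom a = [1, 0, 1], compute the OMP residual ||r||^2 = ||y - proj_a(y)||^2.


a^T a = 2.
a^T y = 0.
coeff = 0/2 = 0.
||r||^2 = 66.

66


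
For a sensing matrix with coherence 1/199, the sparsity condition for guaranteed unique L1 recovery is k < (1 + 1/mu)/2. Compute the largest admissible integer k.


1/mu = 199.
1 + 1/mu = 200.
(1 + 1/mu)/2 = 100 is an integer and the inequality is strict, so k_max = 100 - 1 = 99.

99


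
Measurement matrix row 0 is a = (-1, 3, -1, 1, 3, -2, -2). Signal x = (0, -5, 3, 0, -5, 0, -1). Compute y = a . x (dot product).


Non-zero terms: ['3*-5', '-1*3', '3*-5', '-2*-1']
Products: [-15, -3, -15, 2]
y = sum = -31.

-31


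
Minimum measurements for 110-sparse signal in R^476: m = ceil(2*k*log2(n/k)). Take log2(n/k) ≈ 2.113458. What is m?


log2(n/k) = log2(476/110) ≈ 2.113458.
2*k*log2(n/k) ≈ 2*110*2.113458 = 464.96076.
m = ceil(464.96076) = 465.

465


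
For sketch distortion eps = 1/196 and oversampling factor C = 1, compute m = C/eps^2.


1/eps = 196.
(1/eps)^2 = 38416.
m = 1*38416 = 38416.

38416


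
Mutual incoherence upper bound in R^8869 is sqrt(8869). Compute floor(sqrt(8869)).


94^2 = 8836 <= 8869 < 9025 = 95^2, so 94 <= sqrt(8869) < 95.
floor(sqrt(8869)) = 94.

94


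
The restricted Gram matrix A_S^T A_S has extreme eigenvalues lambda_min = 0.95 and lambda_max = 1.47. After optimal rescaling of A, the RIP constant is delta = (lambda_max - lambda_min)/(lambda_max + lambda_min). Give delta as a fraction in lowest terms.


lambda_max - lambda_min = 1.47 - 0.95 = 0.52.
lambda_max + lambda_min = 1.47 + 0.95 = 2.42.
delta = 0.52/2.42 = 52/242 = 26/121.

26/121


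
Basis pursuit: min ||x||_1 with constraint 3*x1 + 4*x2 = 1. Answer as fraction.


Axis intercepts:
  x1 = 1/3, x2 = 0: L1 = 1/3
  x1 = 0, x2 = 1/4: L1 = 1/4
x* = (0, 1/4)
||x*||_1 = 1/4.

1/4


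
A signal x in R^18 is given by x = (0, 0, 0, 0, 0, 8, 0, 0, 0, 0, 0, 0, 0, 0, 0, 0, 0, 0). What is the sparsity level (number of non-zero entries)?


Non-zero positions: [5].
Sparsity = 1.

1


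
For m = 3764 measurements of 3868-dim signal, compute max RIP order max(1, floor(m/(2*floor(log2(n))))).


floor(log2(3868)) = 11.
2*11 = 22.
m/(2*floor(log2(n))) = 3764/22 ≈ 171.0909.
floor = 171.
k = max(1, 171) = 171.

171


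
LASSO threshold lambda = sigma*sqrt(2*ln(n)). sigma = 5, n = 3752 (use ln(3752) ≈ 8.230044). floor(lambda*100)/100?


ln(3752) ≈ 8.230044.
2*ln(n) ≈ 16.460088.
sqrt(2*ln(n)) ≈ sqrt(16.460088) ≈ 4.057103.
lambda ≈ 5*4.057103 = 20.285515.
floor(lambda*100)/100 = 20.28.

20.28


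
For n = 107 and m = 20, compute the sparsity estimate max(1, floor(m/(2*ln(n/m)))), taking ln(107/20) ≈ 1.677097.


n/m = 107/20.
ln(n/m) ≈ 1.677097.
2*ln(n/m) ≈ 3.354194.
m/(2*ln(n/m)) ≈ 20/3.354194 ≈ 5.9627.
floor = 5.
k_max = max(1, 5) = 5.

5


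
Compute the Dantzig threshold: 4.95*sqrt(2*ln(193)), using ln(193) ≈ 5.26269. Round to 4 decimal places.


ln(193) ≈ 5.26269.
2*ln(n) ≈ 10.52538.
sqrt(2*ln(n)) ≈ sqrt(10.52538) ≈ 3.244284.
threshold ≈ 4.95*3.244284 = 16.0592058 ≈ 16.0592.

16.0592


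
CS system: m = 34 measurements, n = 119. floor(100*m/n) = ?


100*m/n = 100*34/119 ≈ 28.5714.
floor = 28.

28


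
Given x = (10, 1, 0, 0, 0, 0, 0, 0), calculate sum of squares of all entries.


Non-zero entries: [(0, 10), (1, 1)]
Squares: [100, 1]
||x||_2^2 = sum = 101.

101


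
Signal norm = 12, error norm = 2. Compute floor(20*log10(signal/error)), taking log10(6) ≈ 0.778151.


||x||/||e|| = 12/2 = 6.
log10(6) ≈ 0.778151.
20*log10(||x||/||e||) ≈ 20*0.778151 = 15.56302.
floor(15.56302) = 15.

15


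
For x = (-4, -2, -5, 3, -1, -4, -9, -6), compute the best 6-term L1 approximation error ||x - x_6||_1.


Sorted |x_i| descending: [9, 6, 5, 4, 4, 3, 2, 1]
Keep top 6: [9, 6, 5, 4, 4, 3]
Tail entries: [2, 1]
L1 error = sum of tail = 3.

3


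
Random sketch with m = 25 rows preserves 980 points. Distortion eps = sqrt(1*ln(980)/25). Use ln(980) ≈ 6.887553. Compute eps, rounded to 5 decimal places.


ln(980) ≈ 6.887553.
1*ln(N)/m ≈ 1*6.887553/25 ≈ 0.27550212.
eps = sqrt(0.27550212) ≈ 0.524883 ≈ 0.52488.

0.52488


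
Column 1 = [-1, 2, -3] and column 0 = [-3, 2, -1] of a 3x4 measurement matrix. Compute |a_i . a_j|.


Inner product: -1*-3 + 2*2 + -3*-1
Products: [3, 4, 3]
Sum = 10.
|dot| = 10.

10


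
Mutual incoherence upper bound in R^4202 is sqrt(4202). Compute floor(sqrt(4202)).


64^2 = 4096 <= 4202 < 4225 = 65^2, so 64 <= sqrt(4202) < 65.
floor(sqrt(4202)) = 64.

64


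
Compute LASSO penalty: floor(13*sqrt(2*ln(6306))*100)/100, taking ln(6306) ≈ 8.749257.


ln(6306) ≈ 8.749257.
2*ln(n) ≈ 17.498514.
sqrt(2*ln(n)) ≈ sqrt(17.498514) ≈ 4.183123.
lambda ≈ 13*4.183123 = 54.380599.
floor(lambda*100)/100 = 54.38.

54.38


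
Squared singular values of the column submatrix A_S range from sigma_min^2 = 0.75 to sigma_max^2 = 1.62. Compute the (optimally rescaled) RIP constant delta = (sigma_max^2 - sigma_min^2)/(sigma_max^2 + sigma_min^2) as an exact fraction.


lambda_max - lambda_min = 1.62 - 0.75 = 0.87.
lambda_max + lambda_min = 1.62 + 0.75 = 2.37.
delta = 0.87/2.37 = 87/237 = 29/79.

29/79


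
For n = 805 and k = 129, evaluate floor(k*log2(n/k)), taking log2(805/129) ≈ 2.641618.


log2(n/k) = log2(805/129) ≈ 2.641618.
k*log2(n/k) ≈ 129*2.641618 = 340.768722.
floor(340.768722) = 340.

340


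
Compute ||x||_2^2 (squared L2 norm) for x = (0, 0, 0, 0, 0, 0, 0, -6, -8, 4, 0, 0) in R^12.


Non-zero entries: [(7, -6), (8, -8), (9, 4)]
Squares: [36, 64, 16]
||x||_2^2 = sum = 116.

116


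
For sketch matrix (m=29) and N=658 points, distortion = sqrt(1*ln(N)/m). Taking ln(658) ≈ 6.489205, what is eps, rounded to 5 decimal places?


ln(658) ≈ 6.489205.
1*ln(N)/m ≈ 1*6.489205/29 ≈ 0.22376569.
eps = sqrt(0.22376569) ≈ 0.4730388 ≈ 0.47304.

0.47304


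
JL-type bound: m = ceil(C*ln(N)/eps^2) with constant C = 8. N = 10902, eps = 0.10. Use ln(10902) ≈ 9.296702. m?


ln(10902) ≈ 9.296702.
eps^2 = 0.10^2 = 0.01.
C*ln(N)/eps^2 ≈ 8*9.296702/0.01 ≈ 7437.3616.
m = ceil(7437.3616) = 7438.

7438


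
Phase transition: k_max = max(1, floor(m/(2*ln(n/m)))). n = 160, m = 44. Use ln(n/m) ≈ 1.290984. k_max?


n/m = 160/44 = 40/11.
ln(n/m) ≈ 1.290984.
2*ln(n/m) ≈ 2.581968.
m/(2*ln(n/m)) ≈ 44/2.581968 ≈ 17.0413.
floor = 17.
k_max = max(1, 17) = 17.

17


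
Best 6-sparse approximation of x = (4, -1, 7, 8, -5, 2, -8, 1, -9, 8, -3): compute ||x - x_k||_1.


Sorted |x_i| descending: [9, 8, 8, 8, 7, 5, 4, 3, 2, 1, 1]
Keep top 6: [9, 8, 8, 8, 7, 5]
Tail entries: [4, 3, 2, 1, 1]
L1 error = sum of tail = 11.

11


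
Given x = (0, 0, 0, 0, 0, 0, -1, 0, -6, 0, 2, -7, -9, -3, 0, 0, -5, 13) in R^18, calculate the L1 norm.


Non-zero entries: [(6, -1), (8, -6), (10, 2), (11, -7), (12, -9), (13, -3), (16, -5), (17, 13)]
Absolute values: [1, 6, 2, 7, 9, 3, 5, 13]
||x||_1 = sum = 46.

46


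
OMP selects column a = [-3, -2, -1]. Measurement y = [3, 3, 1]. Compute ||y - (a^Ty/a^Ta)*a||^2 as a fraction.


a^T a = 14.
a^T y = -16.
coeff = -16/14 = -8/7.
||r||^2 = 5/7.

5/7


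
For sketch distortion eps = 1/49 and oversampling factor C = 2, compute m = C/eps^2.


1/eps = 49.
(1/eps)^2 = 2401.
m = 2*2401 = 4802.

4802


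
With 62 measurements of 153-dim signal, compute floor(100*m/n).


100*m/n = 100*62/153 ≈ 40.5229.
floor = 40.

40


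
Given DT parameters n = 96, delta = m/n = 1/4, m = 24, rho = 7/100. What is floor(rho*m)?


m = 1/4*96 = 24.
rho = 7/100.
rho*m = 7/100*24 = 1.68.
k = floor(1.68) = 1.

1


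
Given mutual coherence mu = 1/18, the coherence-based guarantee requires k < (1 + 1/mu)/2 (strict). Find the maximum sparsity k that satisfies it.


1/mu = 18.
1 + 1/mu = 19.
(1 + 1/mu)/2 = 9.5 is not an integer, so k_max = floor(9.5) = 9.

9


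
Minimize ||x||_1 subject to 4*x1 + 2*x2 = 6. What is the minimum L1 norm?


Axis intercepts:
  x1 = 3/2, x2 = 0: L1 = 3/2
  x1 = 0, x2 = 3: L1 = 3
x* = (3/2, 0)
||x*||_1 = 3/2.

3/2


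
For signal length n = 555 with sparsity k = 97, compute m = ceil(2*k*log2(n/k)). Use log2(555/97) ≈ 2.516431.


log2(n/k) = log2(555/97) ≈ 2.516431.
2*k*log2(n/k) ≈ 2*97*2.516431 = 488.187614.
m = ceil(488.187614) = 489.

489


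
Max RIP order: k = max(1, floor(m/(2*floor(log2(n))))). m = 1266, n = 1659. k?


floor(log2(1659)) = 10.
2*10 = 20.
m/(2*floor(log2(n))) = 1266/20 ≈ 63.3.
floor = 63.
k = max(1, 63) = 63.

63


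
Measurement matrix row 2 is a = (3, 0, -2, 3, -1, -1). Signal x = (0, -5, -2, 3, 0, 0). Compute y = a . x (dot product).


Non-zero terms: ['0*-5', '-2*-2', '3*3']
Products: [0, 4, 9]
y = sum = 13.

13


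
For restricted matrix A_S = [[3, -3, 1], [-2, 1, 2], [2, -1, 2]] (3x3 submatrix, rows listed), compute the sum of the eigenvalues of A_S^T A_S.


Sum of eigenvalues of A_S^T A_S = trace(A_S^T A_S) = sum of squared column norms of A_S.
A_S^T A_S diagonal: [17, 11, 9].
trace = 17 + 11 + 9 = 37.

37


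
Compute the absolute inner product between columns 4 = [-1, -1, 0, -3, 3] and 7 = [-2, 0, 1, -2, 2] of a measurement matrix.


Inner product: -1*-2 + -1*0 + 0*1 + -3*-2 + 3*2
Products: [2, 0, 0, 6, 6]
Sum = 14.
|dot| = 14.

14


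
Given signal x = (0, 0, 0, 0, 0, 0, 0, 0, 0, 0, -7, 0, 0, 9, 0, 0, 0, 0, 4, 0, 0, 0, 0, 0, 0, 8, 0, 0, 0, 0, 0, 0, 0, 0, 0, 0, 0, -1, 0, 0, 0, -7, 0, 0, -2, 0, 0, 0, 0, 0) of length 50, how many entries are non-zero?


Non-zero positions: [10, 13, 18, 25, 37, 41, 44].
Sparsity = 7.

7


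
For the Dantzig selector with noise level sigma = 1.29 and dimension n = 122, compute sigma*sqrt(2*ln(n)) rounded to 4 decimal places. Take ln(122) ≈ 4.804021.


ln(122) ≈ 4.804021.
2*ln(n) ≈ 9.608042.
sqrt(2*ln(n)) ≈ sqrt(9.608042) ≈ 3.099684.
threshold ≈ 1.29*3.099684 = 3.99859236 ≈ 3.9986.

3.9986


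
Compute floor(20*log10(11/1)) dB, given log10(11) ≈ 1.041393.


||x||/||e|| = 11/1 = 11.
log10(11) ≈ 1.041393.
20*log10(||x||/||e||) ≈ 20*1.041393 = 20.82786.
floor(20.82786) = 20.

20


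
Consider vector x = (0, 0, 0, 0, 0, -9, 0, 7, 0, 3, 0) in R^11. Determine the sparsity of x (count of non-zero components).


Non-zero positions: [5, 7, 9].
Sparsity = 3.

3


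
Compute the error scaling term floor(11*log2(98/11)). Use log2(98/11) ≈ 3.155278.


log2(n/k) = log2(98/11) ≈ 3.155278.
k*log2(n/k) ≈ 11*3.155278 = 34.708058.
floor(34.708058) = 34.

34


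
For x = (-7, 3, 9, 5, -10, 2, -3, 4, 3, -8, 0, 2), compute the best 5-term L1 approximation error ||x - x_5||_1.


Sorted |x_i| descending: [10, 9, 8, 7, 5, 4, 3, 3, 3, 2, 2, 0]
Keep top 5: [10, 9, 8, 7, 5]
Tail entries: [4, 3, 3, 3, 2, 2, 0]
L1 error = sum of tail = 17.

17


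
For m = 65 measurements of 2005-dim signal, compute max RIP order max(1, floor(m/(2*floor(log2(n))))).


floor(log2(2005)) = 10.
2*10 = 20.
m/(2*floor(log2(n))) = 65/20 ≈ 3.25.
floor = 3.
k = max(1, 3) = 3.

3


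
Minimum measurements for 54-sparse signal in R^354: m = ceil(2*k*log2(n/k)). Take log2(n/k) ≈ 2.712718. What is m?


log2(n/k) = log2(354/54) ≈ 2.712718.
2*k*log2(n/k) ≈ 2*54*2.712718 = 292.973544.
m = ceil(292.973544) = 293.

293


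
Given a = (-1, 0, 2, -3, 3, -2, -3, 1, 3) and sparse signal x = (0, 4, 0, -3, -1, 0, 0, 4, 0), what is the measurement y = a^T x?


Non-zero terms: ['0*4', '-3*-3', '3*-1', '1*4']
Products: [0, 9, -3, 4]
y = sum = 10.

10


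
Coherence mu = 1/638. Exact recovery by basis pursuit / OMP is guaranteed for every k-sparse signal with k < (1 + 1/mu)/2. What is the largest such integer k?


1/mu = 638.
1 + 1/mu = 639.
(1 + 1/mu)/2 = 319.5 is not an integer, so k_max = floor(319.5) = 319.

319


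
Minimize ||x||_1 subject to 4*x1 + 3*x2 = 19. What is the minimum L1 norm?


Axis intercepts:
  x1 = 19/4, x2 = 0: L1 = 19/4
  x1 = 0, x2 = 19/3: L1 = 19/3
x* = (19/4, 0)
||x*||_1 = 19/4.

19/4


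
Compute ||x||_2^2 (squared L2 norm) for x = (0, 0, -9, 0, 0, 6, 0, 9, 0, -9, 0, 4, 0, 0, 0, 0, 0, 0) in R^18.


Non-zero entries: [(2, -9), (5, 6), (7, 9), (9, -9), (11, 4)]
Squares: [81, 36, 81, 81, 16]
||x||_2^2 = sum = 295.

295


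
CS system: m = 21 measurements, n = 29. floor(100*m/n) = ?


100*m/n = 100*21/29 ≈ 72.4138.
floor = 72.

72


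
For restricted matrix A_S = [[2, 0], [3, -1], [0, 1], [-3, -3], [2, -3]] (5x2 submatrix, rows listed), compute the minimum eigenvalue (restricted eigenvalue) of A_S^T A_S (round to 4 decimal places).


A_S^T A_S = [[26, 0], [0, 20]].
trace = 46.
det = 520.
disc = trace^2 - 4*det = 2116 - 4*520 = 36.
sqrt(36) = 6.
lam_min = (46 - 6)/2 = 20 = 20.0000.

20.0000


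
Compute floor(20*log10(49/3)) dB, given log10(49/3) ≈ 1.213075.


||x||/||e|| = 49/3.
log10(49/3) ≈ 1.213075.
20*log10(||x||/||e||) ≈ 20*1.213075 = 24.2615.
floor(24.2615) = 24.

24


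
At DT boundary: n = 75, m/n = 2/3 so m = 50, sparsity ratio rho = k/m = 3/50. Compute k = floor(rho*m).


m = 2/3*75 = 50.
rho = 3/50.
rho*m = 3/50*50 = 3.
k = floor(3) = 3.

3


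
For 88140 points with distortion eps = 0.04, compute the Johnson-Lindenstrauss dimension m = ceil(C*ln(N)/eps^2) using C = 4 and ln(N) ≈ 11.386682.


ln(88140) ≈ 11.386682.
eps^2 = 0.04^2 = 0.0016.
C*ln(N)/eps^2 ≈ 4*11.386682/0.0016 ≈ 28466.705.
m = ceil(28466.705) = 28467.

28467


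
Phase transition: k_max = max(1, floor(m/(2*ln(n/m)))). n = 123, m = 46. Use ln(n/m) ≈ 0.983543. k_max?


n/m = 123/46.
ln(n/m) ≈ 0.983543.
2*ln(n/m) ≈ 1.967086.
m/(2*ln(n/m)) ≈ 46/1.967086 ≈ 23.3848.
floor = 23.
k_max = max(1, 23) = 23.

23


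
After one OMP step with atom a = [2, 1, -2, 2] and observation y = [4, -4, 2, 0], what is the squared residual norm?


a^T a = 13.
a^T y = 0.
coeff = 0/13 = 0.
||r||^2 = 36.

36


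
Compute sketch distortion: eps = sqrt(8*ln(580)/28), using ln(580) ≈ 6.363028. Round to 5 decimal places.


ln(580) ≈ 6.363028.
8*ln(N)/m ≈ 8*6.363028/28 ≈ 1.818008.
eps = sqrt(1.818008) ≈ 1.3483353 ≈ 1.34834.

1.34834


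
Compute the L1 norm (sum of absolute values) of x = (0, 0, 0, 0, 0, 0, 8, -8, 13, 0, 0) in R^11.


Non-zero entries: [(6, 8), (7, -8), (8, 13)]
Absolute values: [8, 8, 13]
||x||_1 = sum = 29.

29
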